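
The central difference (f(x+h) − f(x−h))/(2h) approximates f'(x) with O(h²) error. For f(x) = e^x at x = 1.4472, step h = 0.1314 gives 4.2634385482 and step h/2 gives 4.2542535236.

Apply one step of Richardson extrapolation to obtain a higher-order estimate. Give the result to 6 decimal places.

4.251192

Method order is 2; weight 2^2 = 4.
Numerator 4·A(h/2) − A(h) = 4·4.2542535236 − 4.2634385482 = 12.7535755462
Extrapolated: 12.7535755462 / 3 = 4.2511918487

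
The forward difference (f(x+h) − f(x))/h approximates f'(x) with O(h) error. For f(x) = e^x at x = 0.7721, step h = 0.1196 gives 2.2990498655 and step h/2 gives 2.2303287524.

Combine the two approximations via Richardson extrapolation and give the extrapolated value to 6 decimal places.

2.161608

r = 1: numerator weight 2, denominator 1.
2^1·A(h/2) = 4.4606575048; minus A(h) gives 2.1616076393.
Divide by 2^1 − 1 = 1.
2.1616076393 ÷ 1 = 2.1616076393
Shift from A(h/2): −0.0687211131.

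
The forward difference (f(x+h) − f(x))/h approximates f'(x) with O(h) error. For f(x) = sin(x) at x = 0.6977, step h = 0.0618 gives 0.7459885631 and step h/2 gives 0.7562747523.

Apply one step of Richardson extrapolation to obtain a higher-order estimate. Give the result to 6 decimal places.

0.766561

r = 1, so 2^r = 2.
2*0.7562747523 = 1.5125495046; 1.5125495046 − 0.7459885631 = 0.7665609415
R = 0.7665609415/1 = 0.7665609415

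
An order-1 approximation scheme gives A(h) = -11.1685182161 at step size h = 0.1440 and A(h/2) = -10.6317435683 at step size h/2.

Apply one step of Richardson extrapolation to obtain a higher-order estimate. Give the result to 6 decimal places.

-10.094969

r = 1: numerator weight 2, denominator 1.
Top: 2(-10.6317435683) − (-11.1685182161) = -10.0949689205
Divide by 2^1 − 1 = 1.
R = (-10.0949689205)/1 = -10.0949689205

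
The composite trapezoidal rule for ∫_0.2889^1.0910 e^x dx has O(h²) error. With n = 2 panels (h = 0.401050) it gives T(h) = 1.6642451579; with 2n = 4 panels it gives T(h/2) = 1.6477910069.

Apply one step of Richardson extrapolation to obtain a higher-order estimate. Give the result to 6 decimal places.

Method order is 2; weight 2^2 = 4.
Numerator 4 × A(h/2) − A(h) = 4 × 1.6477910069 − 1.6642451579 = 4.9269188697
Divide by 2^2 − 1 = 3.
Extrapolated: 4.9269188697 / 3 = 1.6423062899
Shift from A(h/2): −0.0054847170.

1.642306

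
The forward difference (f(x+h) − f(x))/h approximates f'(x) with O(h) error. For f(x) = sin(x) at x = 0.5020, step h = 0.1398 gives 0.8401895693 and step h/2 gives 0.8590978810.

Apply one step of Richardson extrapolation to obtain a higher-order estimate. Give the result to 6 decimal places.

Order 1 gives 2^r = 2 and 2^r − 1 = 1.
2×0.8590978810 − 0.8401895693 = 0.8780061927
0.8780061927 ÷ 1 = 0.8780061927
Gap between inputs: 1.891e-02; correction applied: +0.0189083117.

0.878006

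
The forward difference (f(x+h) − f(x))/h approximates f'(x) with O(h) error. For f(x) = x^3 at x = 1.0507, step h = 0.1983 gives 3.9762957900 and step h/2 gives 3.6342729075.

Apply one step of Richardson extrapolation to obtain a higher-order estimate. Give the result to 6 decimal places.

3.292250

Method order is 1; weight 2^1 = 2.
2·3.6342729075 = 7.2685458150; subtract 3.9762957900 → 3.2922500250
3.2922500250 ÷ 1 = 3.2922500250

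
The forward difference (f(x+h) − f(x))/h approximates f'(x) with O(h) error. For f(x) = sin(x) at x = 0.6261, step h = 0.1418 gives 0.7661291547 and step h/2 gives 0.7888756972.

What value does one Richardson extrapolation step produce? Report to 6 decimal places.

The method has order 1: 2^1 = 2.
2 × 0.7888756972 = 1.5777513944; subtract 0.7661291547 → 0.8116222397
R = 0.8116222397/1 = 0.8116222397

0.811622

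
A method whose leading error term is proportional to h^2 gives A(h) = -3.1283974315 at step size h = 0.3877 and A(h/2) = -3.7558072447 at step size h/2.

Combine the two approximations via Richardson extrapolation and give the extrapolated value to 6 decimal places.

r = 2, so 2^r = 4.
4·(-3.7558072447) − (-3.1283974315) = -11.8948315473
Divide by 2^2 − 1 = 3.
Extrapolated: (-11.8948315473) / 3 = -3.9649438491

-3.964944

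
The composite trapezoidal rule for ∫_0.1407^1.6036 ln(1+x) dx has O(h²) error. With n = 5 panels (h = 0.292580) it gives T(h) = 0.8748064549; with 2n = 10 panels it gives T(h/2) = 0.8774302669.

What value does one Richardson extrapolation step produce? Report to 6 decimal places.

r = 2, so 2^r = 4.
4*0.8774302669 = 3.5097210676; 3.5097210676 − 0.8748064549 = 2.6349146127
Denominator 4 − 1 = 3.
R = 2.6349146127/3 = 0.8783048709

0.878305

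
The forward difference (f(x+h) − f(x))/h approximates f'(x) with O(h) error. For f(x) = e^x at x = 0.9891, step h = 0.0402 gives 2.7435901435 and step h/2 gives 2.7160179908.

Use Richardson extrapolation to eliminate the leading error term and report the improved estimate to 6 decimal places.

r = 1: numerator weight 2, denominator 1.
Numerator 2*A(h/2) − A(h) = 2*2.7160179908 − 2.7435901435 = 2.6884458381
Denominator 2 − 1 = 1.
2.6884458381 ÷ 1 = 2.6884458381
Shift from A(h/2): −0.0275721527.

2.688446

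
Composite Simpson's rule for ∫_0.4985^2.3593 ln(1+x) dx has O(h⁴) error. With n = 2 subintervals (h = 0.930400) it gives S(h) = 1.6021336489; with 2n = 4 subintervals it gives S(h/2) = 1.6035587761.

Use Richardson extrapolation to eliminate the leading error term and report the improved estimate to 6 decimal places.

Leading term ∝ h^4; use weight 16 = 2^4.
A(h/2) − A(h) = 1.6035587761 − 1.6021336489 = 0.0014251272
Divide by 2^4 − 1 = 15: 0.0014251272/15 = 0.0000950085
R = A(h/2) + (A(h/2) − A(h))/15 = 1.6035587761 + 0.0000950085 = 1.6036537846
Correction |R − A(h/2)| = 9.501e-05; gap |A(h/2) − A(h)| = 1.425e-03.

1.603654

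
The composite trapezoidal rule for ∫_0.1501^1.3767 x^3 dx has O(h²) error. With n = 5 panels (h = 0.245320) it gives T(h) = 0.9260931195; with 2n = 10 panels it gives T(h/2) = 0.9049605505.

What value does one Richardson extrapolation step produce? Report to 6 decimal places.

0.897916

r = 2, so 2^r = 4.
2^2×A(h/2) = 3.6198422020; minus A(h) gives 2.6937490825.
Extrapolated: 2.6937490825 / 3 = 0.8979163608
Gap between inputs: 2.113e-02; correction applied: −0.0070441897.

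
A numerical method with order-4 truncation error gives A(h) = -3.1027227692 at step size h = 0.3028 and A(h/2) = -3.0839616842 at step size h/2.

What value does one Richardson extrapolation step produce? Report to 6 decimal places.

r = 4: numerator weight 16, denominator 15.
16·(-3.0839616842) = -49.3433869472; subtract (-3.1027227692) → -46.2406641780
(-46.2406641780) ÷ 15 = -3.0827109452
Correction |R − A(h/2)| = 1.251e-03; gap |A(h/2) − A(h)| = 1.876e-02.

-3.082711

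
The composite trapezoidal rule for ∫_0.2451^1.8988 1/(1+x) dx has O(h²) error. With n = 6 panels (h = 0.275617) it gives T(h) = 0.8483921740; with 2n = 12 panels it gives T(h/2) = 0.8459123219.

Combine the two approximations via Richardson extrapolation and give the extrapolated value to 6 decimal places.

0.845086

r = 2: numerator weight 4, denominator 3.
4×0.8459123219 − 0.8483921740 = 2.5352571136
(4×0.8459123219 − 0.8483921740)/(4 − 1) = 0.8450857045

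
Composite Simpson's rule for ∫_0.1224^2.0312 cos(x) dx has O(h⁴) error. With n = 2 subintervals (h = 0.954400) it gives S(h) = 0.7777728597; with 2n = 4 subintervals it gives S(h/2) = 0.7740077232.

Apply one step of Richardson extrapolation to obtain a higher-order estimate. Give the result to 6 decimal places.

Leading term ∝ h^4; use weight 16 = 2^4.
16·0.7740077232 = 12.3841235712; subtract 0.7777728597 → 11.6063507115
R = 11.6063507115/15 = 0.7737567141
Gap between inputs: 3.765e-03; correction applied: −0.0002510091.

0.773757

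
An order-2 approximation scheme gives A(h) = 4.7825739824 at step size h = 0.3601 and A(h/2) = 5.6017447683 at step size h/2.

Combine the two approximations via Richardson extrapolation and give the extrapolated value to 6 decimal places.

Error is O(h^2); halving h shrinks it by 2^2 = 4.
Difference of the inputs: 5.6017447683 − 4.7825739824 = 0.8191707859
Correction (A(h/2) − A(h))/(4 − 1) = 0.8191707859/3 = 0.2730569286
R = A(h/2) + (A(h/2) − A(h))/3 = 5.6017447683 + 0.2730569286 = 5.8748016969

5.874802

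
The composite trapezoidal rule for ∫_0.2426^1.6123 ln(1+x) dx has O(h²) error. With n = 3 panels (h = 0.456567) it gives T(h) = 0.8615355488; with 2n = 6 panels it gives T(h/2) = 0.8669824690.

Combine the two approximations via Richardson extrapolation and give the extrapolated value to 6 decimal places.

Order 2 gives 2^r = 4 and 2^r − 1 = 3.
4×0.8669824690 − 0.8615355488 = 2.6063943272
Divide by 2^2 − 1 = 3.
(4×0.8669824690 − 0.8615355488)/(4 − 1) = 0.8687981091

0.868798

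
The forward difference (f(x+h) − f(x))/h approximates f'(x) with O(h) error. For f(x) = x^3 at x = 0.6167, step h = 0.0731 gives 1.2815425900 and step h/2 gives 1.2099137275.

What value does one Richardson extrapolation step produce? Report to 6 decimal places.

1.138285

With r = 1 the leading error scales as h^1, so the weight is 2^1 = 2.
Top: 2(1.2099137275) − (1.2815425900) = 1.1382848650
Divide by 2^1 − 1 = 1.
Extrapolated: 1.1382848650 / 1 = 1.1382848650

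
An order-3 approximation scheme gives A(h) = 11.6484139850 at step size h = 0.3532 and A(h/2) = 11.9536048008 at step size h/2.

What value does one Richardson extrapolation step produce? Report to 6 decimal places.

11.997203

Method order is 3; weight 2^3 = 8.
8*11.9536048008 = 95.6288384064; subtract 11.6484139850 → 83.9804244214
(8*11.9536048008 − 11.6484139850)/(8 − 1) = 11.9972034888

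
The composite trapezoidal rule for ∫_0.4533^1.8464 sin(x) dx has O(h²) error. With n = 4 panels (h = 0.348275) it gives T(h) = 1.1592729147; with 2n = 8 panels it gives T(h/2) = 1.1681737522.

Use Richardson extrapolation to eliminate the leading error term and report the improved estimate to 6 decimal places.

Error is O(h^2); halving h shrinks it by 2^2 = 4.
Top: 4(1.1681737522) − (1.1592729147) = 3.5134220941
Divide by 2^2 − 1 = 3.
3.5134220941 ÷ 3 = 1.1711406980
Gap between inputs: 8.901e-03; correction applied: +0.0029669458.

1.171141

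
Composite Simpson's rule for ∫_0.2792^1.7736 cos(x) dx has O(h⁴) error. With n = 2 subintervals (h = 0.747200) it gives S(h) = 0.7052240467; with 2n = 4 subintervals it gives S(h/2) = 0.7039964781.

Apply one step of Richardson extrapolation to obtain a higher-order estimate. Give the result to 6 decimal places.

Error is O(h^4); halving h shrinks it by 2^4 = 16.
16 × 0.7039964781 = 11.2639436496; subtract 0.7052240467 → 10.5587196029
Denominator 16 − 1 = 15.
Result: 0.7039146402
Correction |R − A(h/2)| = 8.184e-05; gap |A(h/2) − A(h)| = 1.228e-03.

0.703915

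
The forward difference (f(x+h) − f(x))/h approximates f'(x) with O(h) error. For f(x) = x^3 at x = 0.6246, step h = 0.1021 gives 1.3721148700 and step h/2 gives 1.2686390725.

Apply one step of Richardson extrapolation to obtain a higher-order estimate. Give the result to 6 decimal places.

Leading term ∝ h^1; use weight 2 = 2^1.
2^1×A(h/2) = 2.5372781450; minus A(h) gives 1.1651632750.
(2×1.2686390725 − 1.3721148700)/(2 − 1) = 1.1651632750
Correction |R − A(h/2)| = 1.035e-01; gap |A(h/2) − A(h)| = 1.035e-01.

1.165163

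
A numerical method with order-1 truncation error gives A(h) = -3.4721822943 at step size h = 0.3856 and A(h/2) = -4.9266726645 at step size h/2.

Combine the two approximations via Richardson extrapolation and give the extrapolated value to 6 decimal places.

The method has order 1: 2^1 = 2.
A(h/2) − A(h) = -4.9266726645 − (-3.4721822943) = -1.4544903702
Divide by 2^1 − 1 = 1: (-1.4544903702)/1 = -1.4544903702
R = A(h/2) + (A(h/2) − A(h))/1 = -4.9266726645 − 1.4544903702 = -6.3811630347

-6.381163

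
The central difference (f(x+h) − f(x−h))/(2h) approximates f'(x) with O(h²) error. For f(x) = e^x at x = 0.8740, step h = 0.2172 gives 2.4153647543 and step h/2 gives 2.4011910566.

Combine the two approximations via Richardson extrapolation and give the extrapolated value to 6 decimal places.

Method order is 2; weight 2^2 = 4.
Weighted: 9.6047642264 − 2.4153647543 = 7.1893994721
Extrapolated: 7.1893994721 / 3 = 2.3964664907

2.396466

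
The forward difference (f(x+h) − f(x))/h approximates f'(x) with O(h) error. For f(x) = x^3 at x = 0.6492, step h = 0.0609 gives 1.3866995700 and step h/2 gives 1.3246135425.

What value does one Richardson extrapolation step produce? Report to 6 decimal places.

r = 1, so 2^r = 2.
2 × 1.3246135425 − 1.3866995700 = 1.2625275150
R = 1.2625275150/1 = 1.2625275150
Shift from A(h/2): −0.0620860275.

1.262528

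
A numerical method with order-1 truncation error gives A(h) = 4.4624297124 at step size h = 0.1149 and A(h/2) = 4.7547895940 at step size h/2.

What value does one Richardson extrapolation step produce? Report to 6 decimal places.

5.047149

Order 1 gives 2^r = 2 and 2^r − 1 = 1.
Numerator 2·A(h/2) − A(h) = 2·4.7547895940 − 4.4624297124 = 5.0471494756
Denominator 2 − 1 = 1.
Result: 5.0471494756
Shift from A(h/2): +0.2923598816.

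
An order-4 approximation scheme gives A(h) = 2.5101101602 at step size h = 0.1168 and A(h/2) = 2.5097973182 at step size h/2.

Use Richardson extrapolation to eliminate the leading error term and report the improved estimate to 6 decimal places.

Method order is 4; weight 2^4 = 16.
16*2.5097973182 − 2.5101101602 = 37.6466469310
Denominator 16 − 1 = 15.
Result: 2.5097764621

2.509776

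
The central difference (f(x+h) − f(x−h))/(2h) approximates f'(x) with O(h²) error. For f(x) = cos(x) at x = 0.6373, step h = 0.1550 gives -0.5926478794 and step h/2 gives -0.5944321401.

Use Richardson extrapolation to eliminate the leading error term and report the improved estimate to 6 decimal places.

Leading term ∝ h^2; use weight 4 = 2^2.
4*(-0.5944321401) = -2.3777285604; (-2.3777285604) − (-0.5926478794) = -1.7850806810
R = (-1.7850806810)/3 = -0.5950268937
Correction |R − A(h/2)| = 5.948e-04; gap |A(h/2) − A(h)| = 1.784e-03.

-0.595027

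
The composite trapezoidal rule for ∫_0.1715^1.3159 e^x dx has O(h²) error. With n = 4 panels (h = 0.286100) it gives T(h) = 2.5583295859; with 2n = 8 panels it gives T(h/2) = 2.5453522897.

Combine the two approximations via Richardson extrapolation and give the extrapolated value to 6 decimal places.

r = 2, so 2^r = 4.
Top: 4(2.5453522897) − (2.5583295859) = 7.6230795729
Divide by 2^2 − 1 = 3.
(4·2.5453522897 − 2.5583295859)/(4 − 1) = 2.5410265243
Shift from A(h/2): −0.0043257654.

2.541027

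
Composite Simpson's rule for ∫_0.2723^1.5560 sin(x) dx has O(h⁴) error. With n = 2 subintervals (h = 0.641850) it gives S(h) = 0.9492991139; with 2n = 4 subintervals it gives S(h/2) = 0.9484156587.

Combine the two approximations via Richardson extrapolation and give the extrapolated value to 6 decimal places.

r = 4: numerator weight 16, denominator 15.
Numerator 16×A(h/2) − A(h) = 16×0.9484156587 − 0.9492991139 = 14.2253514253
R = 14.2253514253/15 = 0.9483567617
Correction |R − A(h/2)| = 5.890e-05; gap |A(h/2) − A(h)| = 8.835e-04.

0.948357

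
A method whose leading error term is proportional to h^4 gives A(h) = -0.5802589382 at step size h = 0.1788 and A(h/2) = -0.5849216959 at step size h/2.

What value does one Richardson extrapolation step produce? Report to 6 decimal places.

-0.585233

Order 4 gives 2^r = 16 and 2^r − 1 = 15.
Top: 16(-0.5849216959) − (-0.5802589382) = -8.7784881962
Denominator 16 − 1 = 15.
Extrapolated: (-8.7784881962) / 15 = -0.5852325464
Shift from A(h/2): −0.0003108505.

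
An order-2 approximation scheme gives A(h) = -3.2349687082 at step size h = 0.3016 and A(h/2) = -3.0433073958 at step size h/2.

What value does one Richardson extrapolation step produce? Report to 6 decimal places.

Error is O(h^2); halving h shrinks it by 2^2 = 4.
Top: 4(-3.0433073958) − (-3.2349687082) = -8.9382608750
Extrapolated: (-8.9382608750) / 3 = -2.9794202917
Gap between inputs: 1.917e-01; correction applied: +0.0638871041.

-2.979420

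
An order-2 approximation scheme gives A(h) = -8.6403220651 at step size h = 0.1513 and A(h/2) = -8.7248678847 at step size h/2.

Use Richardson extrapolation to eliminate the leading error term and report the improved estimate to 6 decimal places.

r = 2: numerator weight 4, denominator 3.
Numerator 4 × A(h/2) − A(h) = 4 × (-8.7248678847) − (-8.6403220651) = -26.2591494737
Divide by 2^2 − 1 = 3.
Extrapolated: (-26.2591494737) / 3 = -8.7530498246
Correction |R − A(h/2)| = 2.818e-02; gap |A(h/2) − A(h)| = 8.455e-02.

-8.753050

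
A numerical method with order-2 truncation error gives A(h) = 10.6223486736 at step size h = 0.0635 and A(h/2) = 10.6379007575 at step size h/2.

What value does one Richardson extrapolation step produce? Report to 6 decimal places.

Error is O(h^2); halving h shrinks it by 2^2 = 4.
4×10.6379007575 = 42.5516030300; 42.5516030300 − 10.6223486736 = 31.9292543564
Divide by 2^2 − 1 = 3.
Extrapolated: 31.9292543564 / 3 = 10.6430847855
Shift from A(h/2): +0.0051840280.

10.643085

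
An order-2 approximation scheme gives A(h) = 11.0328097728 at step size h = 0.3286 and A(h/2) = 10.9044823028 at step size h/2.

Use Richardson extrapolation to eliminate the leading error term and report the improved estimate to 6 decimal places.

10.861706

Leading term ∝ h^2; use weight 4 = 2^2.
A(h/2) − A(h) = 10.9044823028 − 11.0328097728 = -0.1283274700
Divide by 2^2 − 1 = 3: (-0.1283274700)/3 = -0.0427758233
R = 10.9044823028 − 0.0427758233 = 10.8617064795
Shift from A(h/2): −0.0427758233.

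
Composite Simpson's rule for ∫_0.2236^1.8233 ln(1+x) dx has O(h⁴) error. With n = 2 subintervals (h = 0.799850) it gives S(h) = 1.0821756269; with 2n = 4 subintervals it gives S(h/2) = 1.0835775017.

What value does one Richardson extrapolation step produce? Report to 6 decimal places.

The method has order 4: 2^4 = 16.
2^4·A(h/2) = 17.3372400272; minus A(h) gives 16.2550644003.
Denominator 16 − 1 = 15.
Extrapolated: 16.2550644003 / 15 = 1.0836709600

1.083671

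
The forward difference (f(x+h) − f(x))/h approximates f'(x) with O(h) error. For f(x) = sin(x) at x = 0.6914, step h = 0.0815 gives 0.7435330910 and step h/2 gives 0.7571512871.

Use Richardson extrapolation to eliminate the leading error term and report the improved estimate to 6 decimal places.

0.770769

r = 1, so 2^r = 2.
Numerator 2·A(h/2) − A(h) = 2·0.7571512871 − 0.7435330910 = 0.7707694832
R = 0.7707694832/1 = 0.7707694832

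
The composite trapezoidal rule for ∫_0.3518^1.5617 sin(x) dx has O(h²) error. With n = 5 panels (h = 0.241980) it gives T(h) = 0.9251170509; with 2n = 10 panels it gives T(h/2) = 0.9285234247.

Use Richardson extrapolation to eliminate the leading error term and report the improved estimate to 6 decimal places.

r = 2, so 2^r = 4.
4·0.9285234247 = 3.7140936988; 3.7140936988 − 0.9251170509 = 2.7889766479
Denominator 4 − 1 = 3.
Extrapolated: 2.7889766479 / 3 = 0.9296588826
Gap between inputs: 3.406e-03; correction applied: +0.0011354579.

0.929659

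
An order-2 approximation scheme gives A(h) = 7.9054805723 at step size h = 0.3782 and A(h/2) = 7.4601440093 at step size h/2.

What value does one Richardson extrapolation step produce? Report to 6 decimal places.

r = 2, so 2^r = 4.
Weighted: 29.8405760372 − 7.9054805723 = 21.9350954649
21.9350954649 ÷ 3 = 7.3116984883
Shift from A(h/2): −0.1484455210.

7.311698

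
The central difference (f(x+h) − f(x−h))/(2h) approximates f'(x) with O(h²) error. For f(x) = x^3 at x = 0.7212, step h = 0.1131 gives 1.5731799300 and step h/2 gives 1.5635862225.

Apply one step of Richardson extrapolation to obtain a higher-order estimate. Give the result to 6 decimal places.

r = 2, so 2^r = 4.
Top: 4(1.5635862225) − (1.5731799300) = 4.6811649600
4.6811649600 ÷ 3 = 1.5603883200

1.560388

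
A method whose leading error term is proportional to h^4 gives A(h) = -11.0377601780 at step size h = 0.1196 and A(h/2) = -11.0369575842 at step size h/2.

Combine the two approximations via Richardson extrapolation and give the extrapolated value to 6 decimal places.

-11.036904

Leading term ∝ h^4; use weight 16 = 2^4.
Weighted: (-176.5913213472) − (-11.0377601780) = -165.5535611692
R = (-165.5535611692)/15 = -11.0369040779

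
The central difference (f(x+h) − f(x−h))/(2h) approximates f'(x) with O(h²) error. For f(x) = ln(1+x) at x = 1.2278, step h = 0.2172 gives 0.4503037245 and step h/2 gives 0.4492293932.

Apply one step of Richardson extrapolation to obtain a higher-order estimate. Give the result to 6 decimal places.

0.448871

r = 2: numerator weight 4, denominator 3.
4 × 0.4492293932 = 1.7969175728; 1.7969175728 − 0.4503037245 = 1.3466138483
Extrapolated: 1.3466138483 / 3 = 0.4488712828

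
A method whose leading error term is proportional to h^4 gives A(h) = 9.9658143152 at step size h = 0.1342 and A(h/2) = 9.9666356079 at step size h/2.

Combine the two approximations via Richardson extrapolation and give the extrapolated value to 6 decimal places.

r = 4: numerator weight 16, denominator 15.
2^4×A(h/2) = 159.4661697264; minus A(h) gives 149.5003554112.
Divide by 2^4 − 1 = 15.
Result: 9.9666903607
Shift from A(h/2): +0.0000547528.

9.966690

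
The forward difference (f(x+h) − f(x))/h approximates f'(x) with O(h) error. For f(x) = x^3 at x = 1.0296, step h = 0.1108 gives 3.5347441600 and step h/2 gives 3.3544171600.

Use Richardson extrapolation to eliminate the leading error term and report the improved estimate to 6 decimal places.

3.174090

Method order is 1; weight 2^1 = 2.
Weighted: 6.7088343200 − 3.5347441600 = 3.1740901600
R = 3.1740901600/1 = 3.1740901600
Correction |R − A(h/2)| = 1.803e-01; gap |A(h/2) − A(h)| = 1.803e-01.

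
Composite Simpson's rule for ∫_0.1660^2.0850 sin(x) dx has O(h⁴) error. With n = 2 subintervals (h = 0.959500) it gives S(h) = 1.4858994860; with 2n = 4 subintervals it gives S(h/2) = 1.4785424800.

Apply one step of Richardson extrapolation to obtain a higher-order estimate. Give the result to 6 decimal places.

1.478052

Error is O(h^4); halving h shrinks it by 2^4 = 16.
A(h/2) − A(h) = 1.4785424800 − 1.4858994860 = -0.0073570060
Correction (A(h/2) − A(h))/(16 − 1) = (-0.0073570060)/15 = -0.0004904671
R = 1.4785424800 − 0.0004904671 = 1.4780520129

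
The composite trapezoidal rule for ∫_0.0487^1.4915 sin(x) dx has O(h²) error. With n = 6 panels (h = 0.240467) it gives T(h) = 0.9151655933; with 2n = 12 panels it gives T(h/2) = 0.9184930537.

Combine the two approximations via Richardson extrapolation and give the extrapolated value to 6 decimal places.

0.919602

The method has order 2: 2^2 = 4.
Weighted: 3.6739722148 − 0.9151655933 = 2.7588066215
Denominator 4 − 1 = 3.
So the Richardson estimate is 0.9196022072.
Correction |R − A(h/2)| = 1.109e-03; gap |A(h/2) − A(h)| = 3.327e-03.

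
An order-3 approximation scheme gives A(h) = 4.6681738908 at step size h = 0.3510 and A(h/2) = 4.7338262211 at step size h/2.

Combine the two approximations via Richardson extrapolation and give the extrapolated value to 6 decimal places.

Error is O(h^3); halving h shrinks it by 2^3 = 8.
8·4.7338262211 = 37.8706097688; 37.8706097688 − 4.6681738908 = 33.2024358780
R = 33.2024358780/7 = 4.7432051254
Correction |R − A(h/2)| = 9.379e-03; gap |A(h/2) − A(h)| = 6.565e-02.

4.743205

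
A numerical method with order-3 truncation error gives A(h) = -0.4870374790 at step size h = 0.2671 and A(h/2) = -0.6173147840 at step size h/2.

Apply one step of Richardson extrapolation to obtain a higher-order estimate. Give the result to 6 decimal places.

Method order is 3; weight 2^3 = 8.
A(h/2) − A(h) = -0.6173147840 − (-0.4870374790) = -0.1302773050
Correction (A(h/2) − A(h))/(8 − 1) = (-0.1302773050)/7 = -0.0186110436
R = -0.6173147840 − 0.0186110436 = -0.6359258276

-0.635926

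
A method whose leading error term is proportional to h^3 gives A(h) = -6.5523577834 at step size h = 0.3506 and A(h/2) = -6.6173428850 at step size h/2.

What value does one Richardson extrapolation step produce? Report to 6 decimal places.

r = 3: numerator weight 8, denominator 7.
2^3*A(h/2) = -52.9387430800; minus A(h) gives -46.3863852966.
(8*(-6.6173428850) − (-6.5523577834))/(8 − 1) = -6.6266264709

-6.626626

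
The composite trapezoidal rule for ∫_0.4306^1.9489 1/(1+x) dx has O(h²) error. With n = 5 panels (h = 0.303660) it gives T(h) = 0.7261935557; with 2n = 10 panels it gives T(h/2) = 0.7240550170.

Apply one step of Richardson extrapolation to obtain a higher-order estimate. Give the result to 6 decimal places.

Method order is 2; weight 2^2 = 4.
A(h/2) − A(h) = 0.7240550170 − 0.7261935557 = -0.0021385387
Divide by 2^2 − 1 = 3: (-0.0021385387)/3 = -0.0007128462
R = 0.7240550170 − 0.0007128462 = 0.7233421708
Gap between inputs: 2.139e-03; correction applied: −0.0007128462.

0.723342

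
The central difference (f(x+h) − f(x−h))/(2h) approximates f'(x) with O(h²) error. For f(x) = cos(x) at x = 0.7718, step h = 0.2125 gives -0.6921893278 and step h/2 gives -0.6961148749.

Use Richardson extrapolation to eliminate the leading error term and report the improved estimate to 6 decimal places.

-0.697423

Method order is 2; weight 2^2 = 4.
4 × (-0.6961148749) = -2.7844594996; subtract (-0.6921893278) → -2.0922701718
Divide by 2^2 − 1 = 3.
Extrapolated: (-2.0922701718) / 3 = -0.6974233906
Shift from A(h/2): −0.0013085157.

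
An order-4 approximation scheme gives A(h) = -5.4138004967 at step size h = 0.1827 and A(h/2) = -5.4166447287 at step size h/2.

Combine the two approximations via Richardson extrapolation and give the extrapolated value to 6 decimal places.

The method has order 4: 2^4 = 16.
16*(-5.4166447287) = -86.6663156592; subtract (-5.4138004967) → -81.2525151625
Denominator 16 − 1 = 15.
(-81.2525151625) ÷ 15 = -5.4168343442
Gap between inputs: 2.844e-03; correction applied: −0.0001896155.

-5.416834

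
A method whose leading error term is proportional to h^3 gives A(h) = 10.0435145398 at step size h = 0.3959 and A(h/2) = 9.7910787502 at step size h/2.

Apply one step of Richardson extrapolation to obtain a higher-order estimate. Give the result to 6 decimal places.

9.755016

r = 3, so 2^r = 8.
Numerator 8 × A(h/2) − A(h) = 8 × 9.7910787502 − 10.0435145398 = 68.2851154618
R = 68.2851154618/7 = 9.7550164945
Shift from A(h/2): −0.0360622557.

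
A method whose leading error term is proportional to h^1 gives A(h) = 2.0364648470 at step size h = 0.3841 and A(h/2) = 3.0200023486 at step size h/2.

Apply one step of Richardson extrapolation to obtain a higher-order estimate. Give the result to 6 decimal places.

Method order is 1; weight 2^1 = 2.
2×3.0200023486 − 2.0364648470 = 4.0035398502
R = 4.0035398502/1 = 4.0035398502

4.003540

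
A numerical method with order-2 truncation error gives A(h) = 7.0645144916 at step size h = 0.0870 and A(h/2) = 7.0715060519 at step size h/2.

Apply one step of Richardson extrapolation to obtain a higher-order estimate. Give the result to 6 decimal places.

7.073837

Error is O(h^2); halving h shrinks it by 2^2 = 4.
4*7.0715060519 = 28.2860242076; 28.2860242076 − 7.0645144916 = 21.2215097160
Divide by 2^2 − 1 = 3.
So the Richardson estimate is 7.0738365720.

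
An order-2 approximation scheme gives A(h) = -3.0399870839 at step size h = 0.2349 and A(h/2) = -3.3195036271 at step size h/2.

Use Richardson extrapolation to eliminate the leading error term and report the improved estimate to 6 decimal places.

r = 2, so 2^r = 4.
Top: 4(-3.3195036271) − (-3.0399870839) = -10.2380274245
Denominator 4 − 1 = 3.
(-10.2380274245) ÷ 3 = -3.4126758082
Gap between inputs: 2.795e-01; correction applied: −0.0931721811.

-3.412676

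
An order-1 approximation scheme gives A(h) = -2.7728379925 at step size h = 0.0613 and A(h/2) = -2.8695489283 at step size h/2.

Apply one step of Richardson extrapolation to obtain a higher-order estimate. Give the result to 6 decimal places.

r = 1, so 2^r = 2.
A(h/2) − A(h) = -2.8695489283 − (-2.7728379925) = -0.0967109358
Correction (A(h/2) − A(h))/(2 − 1) = (-0.0967109358)/1 = -0.0967109358
R = A(h/2) + (A(h/2) − A(h))/1 = -2.8695489283 − 0.0967109358 = -2.9662598641

-2.966260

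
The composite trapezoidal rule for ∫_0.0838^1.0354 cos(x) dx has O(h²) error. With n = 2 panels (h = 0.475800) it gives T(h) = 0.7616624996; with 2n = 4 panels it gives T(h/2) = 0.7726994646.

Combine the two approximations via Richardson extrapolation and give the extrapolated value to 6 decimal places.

0.776378

r = 2: numerator weight 4, denominator 3.
Numerator 4·A(h/2) − A(h) = 4·0.7726994646 − 0.7616624996 = 2.3291353588
Divide by 2^2 − 1 = 3.
2.3291353588 ÷ 3 = 0.7763784529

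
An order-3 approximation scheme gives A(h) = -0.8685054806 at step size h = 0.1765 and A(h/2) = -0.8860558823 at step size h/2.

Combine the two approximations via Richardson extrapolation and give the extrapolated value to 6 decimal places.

-0.888563

Error is O(h^3); halving h shrinks it by 2^3 = 8.
2^3×A(h/2) = -7.0884470584; minus A(h) gives -6.2199415778.
(8×(-0.8860558823) − (-0.8685054806))/(8 − 1) = -0.8885630825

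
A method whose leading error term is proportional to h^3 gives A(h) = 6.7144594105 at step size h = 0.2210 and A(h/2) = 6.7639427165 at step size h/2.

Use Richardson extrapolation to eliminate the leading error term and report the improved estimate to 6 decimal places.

6.771012

With r = 3 the leading error scales as h^3, so the weight is 2^3 = 8.
8·6.7639427165 − 6.7144594105 = 47.3970823215
Denominator 8 − 1 = 7.
Extrapolated: 47.3970823215 / 7 = 6.7710117602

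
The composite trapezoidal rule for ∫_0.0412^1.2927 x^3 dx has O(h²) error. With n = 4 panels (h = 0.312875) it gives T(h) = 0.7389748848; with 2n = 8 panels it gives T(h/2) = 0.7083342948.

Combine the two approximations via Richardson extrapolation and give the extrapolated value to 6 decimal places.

r = 2: numerator weight 4, denominator 3.
Top: 4(0.7083342948) − (0.7389748848) = 2.0943622944
2.0943622944 ÷ 3 = 0.6981207648
Shift from A(h/2): −0.0102135300.

0.698121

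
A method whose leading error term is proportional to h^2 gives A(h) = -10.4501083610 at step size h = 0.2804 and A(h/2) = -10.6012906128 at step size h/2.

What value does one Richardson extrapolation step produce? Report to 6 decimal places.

-10.651685

Leading term ∝ h^2; use weight 4 = 2^2.
Weighted: (-42.4051624512) − (-10.4501083610) = -31.9550540902
Extrapolated: (-31.9550540902) / 3 = -10.6516846967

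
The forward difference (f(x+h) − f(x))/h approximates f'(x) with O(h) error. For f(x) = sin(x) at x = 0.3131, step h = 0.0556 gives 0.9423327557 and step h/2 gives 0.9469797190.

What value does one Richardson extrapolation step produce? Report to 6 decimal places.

Error is O(h^1); halving h shrinks it by 2^1 = 2.
Top: 2(0.9469797190) − (0.9423327557) = 0.9516266823
(2 × 0.9469797190 − 0.9423327557)/(2 − 1) = 0.9516266823
Shift from A(h/2): +0.0046469633.

0.951627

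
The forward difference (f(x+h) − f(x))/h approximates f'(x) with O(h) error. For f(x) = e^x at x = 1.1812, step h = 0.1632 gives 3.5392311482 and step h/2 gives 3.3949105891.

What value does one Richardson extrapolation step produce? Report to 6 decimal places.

r = 1, so 2^r = 2.
2^1*A(h/2) = 6.7898211782; minus A(h) gives 3.2505900300.
Denominator 2 − 1 = 1.
Result: 3.2505900300
Shift from A(h/2): −0.1443205591.

3.250590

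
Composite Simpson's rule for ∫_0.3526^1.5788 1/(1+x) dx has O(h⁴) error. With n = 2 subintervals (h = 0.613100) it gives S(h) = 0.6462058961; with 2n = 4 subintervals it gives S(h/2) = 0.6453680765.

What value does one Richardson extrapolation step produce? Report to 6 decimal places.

0.645312

r = 4, so 2^r = 16.
Weighted: 10.3258892240 − 0.6462058961 = 9.6796833279
Divide by 2^4 − 1 = 15.
9.6796833279 ÷ 15 = 0.6453122219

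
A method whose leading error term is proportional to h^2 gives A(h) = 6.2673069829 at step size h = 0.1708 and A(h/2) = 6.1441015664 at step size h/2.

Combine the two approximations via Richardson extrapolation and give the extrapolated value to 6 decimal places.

6.103033

With r = 2 the leading error scales as h^2, so the weight is 2^2 = 4.
Numerator 4×A(h/2) − A(h) = 4×6.1441015664 − 6.2673069829 = 18.3090992827
Extrapolated: 18.3090992827 / 3 = 6.1030330942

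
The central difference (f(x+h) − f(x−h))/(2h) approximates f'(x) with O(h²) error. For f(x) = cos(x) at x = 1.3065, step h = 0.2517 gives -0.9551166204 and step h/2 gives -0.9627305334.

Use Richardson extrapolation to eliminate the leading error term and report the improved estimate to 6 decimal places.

-0.965269

With r = 2 the leading error scales as h^2, so the weight is 2^2 = 4.
4 × (-0.9627305334) = -3.8509221336; (-3.8509221336) − (-0.9551166204) = -2.8958055132
(4 × (-0.9627305334) − (-0.9551166204))/(4 − 1) = -0.9652685044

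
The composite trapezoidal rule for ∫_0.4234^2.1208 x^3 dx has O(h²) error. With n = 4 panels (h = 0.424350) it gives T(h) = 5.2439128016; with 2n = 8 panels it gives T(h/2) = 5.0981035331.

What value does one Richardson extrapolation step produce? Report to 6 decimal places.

5.049500

Order 2 gives 2^r = 4 and 2^r − 1 = 3.
2^2×A(h/2) = 20.3924141324; minus A(h) gives 15.1485013308.
(4×5.0981035331 − 5.2439128016)/(4 − 1) = 5.0495004436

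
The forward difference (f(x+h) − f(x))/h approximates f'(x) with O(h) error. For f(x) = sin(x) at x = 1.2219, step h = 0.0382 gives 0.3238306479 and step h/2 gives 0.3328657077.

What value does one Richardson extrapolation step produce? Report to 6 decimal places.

0.341901

Method order is 1; weight 2^1 = 2.
2×0.3328657077 = 0.6657314154; subtract 0.3238306479 → 0.3419007675
Divide by 2^1 − 1 = 1.
(2×0.3328657077 − 0.3238306479)/(2 − 1) = 0.3419007675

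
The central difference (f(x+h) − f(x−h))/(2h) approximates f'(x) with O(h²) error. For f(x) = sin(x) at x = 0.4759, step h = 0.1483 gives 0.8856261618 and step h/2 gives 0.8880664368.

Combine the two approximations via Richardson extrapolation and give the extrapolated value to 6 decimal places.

The method has order 2: 2^2 = 4.
Weighted: 3.5522657472 − 0.8856261618 = 2.6666395854
(4*0.8880664368 − 0.8856261618)/(4 − 1) = 0.8888798618

0.888880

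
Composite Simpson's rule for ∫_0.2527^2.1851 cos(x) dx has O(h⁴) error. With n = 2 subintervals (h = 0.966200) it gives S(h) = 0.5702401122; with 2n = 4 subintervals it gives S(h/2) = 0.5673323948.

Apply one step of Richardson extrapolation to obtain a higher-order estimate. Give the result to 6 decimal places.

0.567139

Leading term ∝ h^4; use weight 16 = 2^4.
16 × 0.5673323948 = 9.0773183168; 9.0773183168 − 0.5702401122 = 8.5070782046
(16 × 0.5673323948 − 0.5702401122)/(16 − 1) = 0.5671385470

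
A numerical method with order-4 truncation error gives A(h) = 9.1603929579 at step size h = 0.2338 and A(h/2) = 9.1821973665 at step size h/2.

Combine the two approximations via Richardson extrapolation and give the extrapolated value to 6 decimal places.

The method has order 4: 2^4 = 16.
16×9.1821973665 − 9.1603929579 = 137.7547649061
(16×9.1821973665 − 9.1603929579)/(16 − 1) = 9.1836509937

9.183651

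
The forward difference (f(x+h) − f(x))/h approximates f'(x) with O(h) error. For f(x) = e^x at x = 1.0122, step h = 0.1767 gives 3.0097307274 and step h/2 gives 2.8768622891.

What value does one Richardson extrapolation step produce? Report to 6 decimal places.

2.743994

Leading term ∝ h^1; use weight 2 = 2^1.
Weighted: 5.7537245782 − 3.0097307274 = 2.7439938508
Denominator 2 − 1 = 1.
So the Richardson estimate is 2.7439938508.
Gap between inputs: 1.329e-01; correction applied: −0.1328684383.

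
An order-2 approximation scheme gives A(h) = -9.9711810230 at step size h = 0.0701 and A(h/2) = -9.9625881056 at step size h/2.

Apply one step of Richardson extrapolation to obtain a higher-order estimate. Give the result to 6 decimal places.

Error is O(h^2); halving h shrinks it by 2^2 = 4.
Difference of the inputs: -9.9625881056 − (-9.9711810230) = 0.0085929174
Divide by 2^2 − 1 = 3: 0.0085929174/3 = 0.0028643058
R = -9.9625881056 + 0.0028643058 = -9.9597237998

-9.959724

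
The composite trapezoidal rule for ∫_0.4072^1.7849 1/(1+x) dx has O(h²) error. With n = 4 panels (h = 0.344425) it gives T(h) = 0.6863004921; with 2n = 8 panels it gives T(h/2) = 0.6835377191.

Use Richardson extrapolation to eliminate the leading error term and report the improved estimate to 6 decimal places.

Error is O(h^2); halving h shrinks it by 2^2 = 4.
Top: 4(0.6835377191) − (0.6863004921) = 2.0478503843
(4*0.6835377191 − 0.6863004921)/(4 − 1) = 0.6826167948
Gap between inputs: 2.763e-03; correction applied: −0.0009209243.

0.682617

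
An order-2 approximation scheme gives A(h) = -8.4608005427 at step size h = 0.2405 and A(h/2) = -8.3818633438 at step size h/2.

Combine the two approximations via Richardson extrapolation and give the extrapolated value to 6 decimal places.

-8.355551

r = 2, so 2^r = 4.
2^2×A(h/2) = -33.5274533752; minus A(h) gives -25.0666528325.
Denominator 4 − 1 = 3.
So the Richardson estimate is -8.3555509442.
Correction |R − A(h/2)| = 2.631e-02; gap |A(h/2) − A(h)| = 7.894e-02.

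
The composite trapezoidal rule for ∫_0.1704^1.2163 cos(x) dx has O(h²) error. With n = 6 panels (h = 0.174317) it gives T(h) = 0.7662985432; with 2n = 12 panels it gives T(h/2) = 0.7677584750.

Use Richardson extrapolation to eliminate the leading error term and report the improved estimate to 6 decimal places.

r = 2, so 2^r = 4.
Weighted: 3.0710339000 − 0.7662985432 = 2.3047353568
Extrapolated: 2.3047353568 / 3 = 0.7682451189

0.768245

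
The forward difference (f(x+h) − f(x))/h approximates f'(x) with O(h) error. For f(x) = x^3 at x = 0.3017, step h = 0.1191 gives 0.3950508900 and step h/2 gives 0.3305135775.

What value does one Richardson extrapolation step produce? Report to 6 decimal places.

Method order is 1; weight 2^1 = 2.
Numerator 2×A(h/2) − A(h) = 2×0.3305135775 − 0.3950508900 = 0.2659762650
Denominator 2 − 1 = 1.
Result: 0.2659762650

0.265976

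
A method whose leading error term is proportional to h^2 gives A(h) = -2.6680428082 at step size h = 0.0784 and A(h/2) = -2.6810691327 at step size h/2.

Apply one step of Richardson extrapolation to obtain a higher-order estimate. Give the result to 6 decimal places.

-2.685411

r = 2, so 2^r = 4.
A(h/2) − A(h) = -2.6810691327 − (-2.6680428082) = -0.0130263245
Divide by 2^2 − 1 = 3: (-0.0130263245)/3 = -0.0043421082
R = A(h/2) + (A(h/2) − A(h))/3 = -2.6810691327 − 0.0043421082 = -2.6854112409
Shift from A(h/2): −0.0043421082.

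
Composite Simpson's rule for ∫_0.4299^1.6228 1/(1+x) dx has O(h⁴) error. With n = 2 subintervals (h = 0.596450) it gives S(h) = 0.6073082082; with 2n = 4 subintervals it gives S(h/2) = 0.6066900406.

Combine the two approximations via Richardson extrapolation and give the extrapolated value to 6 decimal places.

0.606649

r = 4, so 2^r = 16.
Top: 16(0.6066900406) − (0.6073082082) = 9.0997324414
R = 9.0997324414/15 = 0.6066488294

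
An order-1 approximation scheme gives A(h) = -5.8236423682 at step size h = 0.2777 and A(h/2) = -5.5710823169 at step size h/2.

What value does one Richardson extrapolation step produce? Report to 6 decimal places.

-5.318522

r = 1, so 2^r = 2.
2×(-5.5710823169) = -11.1421646338; (-11.1421646338) − (-5.8236423682) = -5.3185222656
Denominator 2 − 1 = 1.
Result: -5.3185222656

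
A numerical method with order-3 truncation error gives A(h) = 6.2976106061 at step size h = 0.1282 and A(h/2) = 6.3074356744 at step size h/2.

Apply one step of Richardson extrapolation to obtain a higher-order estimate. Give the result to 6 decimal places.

6.308839

r = 3, so 2^r = 8.
2^3*A(h/2) = 50.4594853952; minus A(h) gives 44.1618747891.
Divide by 2^3 − 1 = 7.
R = 44.1618747891/7 = 6.3088392556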